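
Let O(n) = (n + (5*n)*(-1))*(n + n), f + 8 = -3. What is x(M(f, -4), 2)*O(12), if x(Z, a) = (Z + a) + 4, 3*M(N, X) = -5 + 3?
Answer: -6144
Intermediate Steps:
f = -11 (f = -8 - 3 = -11)
M(N, X) = -⅔ (M(N, X) = (-5 + 3)/3 = (⅓)*(-2) = -⅔)
O(n) = -8*n² (O(n) = (n - 5*n)*(2*n) = (-4*n)*(2*n) = -8*n²)
x(Z, a) = 4 + Z + a
x(M(f, -4), 2)*O(12) = (4 - ⅔ + 2)*(-8*12²) = 16*(-8*144)/3 = (16/3)*(-1152) = -6144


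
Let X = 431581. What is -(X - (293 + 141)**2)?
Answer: -243225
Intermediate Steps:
-(X - (293 + 141)**2) = -(431581 - (293 + 141)**2) = -(431581 - 1*434**2) = -(431581 - 1*188356) = -(431581 - 188356) = -1*243225 = -243225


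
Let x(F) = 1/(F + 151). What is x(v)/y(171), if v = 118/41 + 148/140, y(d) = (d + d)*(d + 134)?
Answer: 287/4638290184 ≈ 6.1876e-8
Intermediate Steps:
y(d) = 2*d*(134 + d) (y(d) = (2*d)*(134 + d) = 2*d*(134 + d))
v = 5647/1435 (v = 118*(1/41) + 148*(1/140) = 118/41 + 37/35 = 5647/1435 ≈ 3.9352)
x(F) = 1/(151 + F)
x(v)/y(171) = 1/((151 + 5647/1435)*((2*171*(134 + 171)))) = 1/((222332/1435)*((2*171*305))) = (1435/222332)/104310 = (1435/222332)*(1/104310) = 287/4638290184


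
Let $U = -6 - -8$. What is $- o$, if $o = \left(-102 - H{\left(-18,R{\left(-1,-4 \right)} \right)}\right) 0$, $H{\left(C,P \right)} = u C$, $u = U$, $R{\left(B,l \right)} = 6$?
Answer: $0$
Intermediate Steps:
$U = 2$ ($U = -6 + 8 = 2$)
$u = 2$
$H{\left(C,P \right)} = 2 C$
$o = 0$ ($o = \left(-102 - 2 \left(-18\right)\right) 0 = \left(-102 - -36\right) 0 = \left(-102 + 36\right) 0 = \left(-66\right) 0 = 0$)
$- o = \left(-1\right) 0 = 0$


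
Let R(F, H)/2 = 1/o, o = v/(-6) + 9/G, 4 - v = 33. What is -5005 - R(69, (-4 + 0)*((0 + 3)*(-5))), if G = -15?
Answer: -635695/127 ≈ -5005.5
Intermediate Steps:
v = -29 (v = 4 - 1*33 = 4 - 33 = -29)
o = 127/30 (o = -29/(-6) + 9/(-15) = -29*(-⅙) + 9*(-1/15) = 29/6 - ⅗ = 127/30 ≈ 4.2333)
R(F, H) = 60/127 (R(F, H) = 2/(127/30) = 2*(30/127) = 60/127)
-5005 - R(69, (-4 + 0)*((0 + 3)*(-5))) = -5005 - 1*60/127 = -5005 - 60/127 = -635695/127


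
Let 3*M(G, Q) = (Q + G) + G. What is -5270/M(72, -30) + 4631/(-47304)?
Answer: -124734029/898776 ≈ -138.78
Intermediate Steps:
M(G, Q) = Q/3 + 2*G/3 (M(G, Q) = ((Q + G) + G)/3 = ((G + Q) + G)/3 = (Q + 2*G)/3 = Q/3 + 2*G/3)
-5270/M(72, -30) + 4631/(-47304) = -5270/((⅓)*(-30) + (⅔)*72) + 4631/(-47304) = -5270/(-10 + 48) + 4631*(-1/47304) = -5270/38 - 4631/47304 = -5270*1/38 - 4631/47304 = -2635/19 - 4631/47304 = -124734029/898776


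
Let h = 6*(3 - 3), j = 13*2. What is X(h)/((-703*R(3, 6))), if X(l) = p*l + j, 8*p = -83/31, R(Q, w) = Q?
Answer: -26/2109 ≈ -0.012328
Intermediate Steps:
p = -83/248 (p = (-83/31)/8 = (-83*1/31)/8 = (⅛)*(-83/31) = -83/248 ≈ -0.33468)
j = 26
h = 0 (h = 6*0 = 0)
X(l) = 26 - 83*l/248 (X(l) = -83*l/248 + 26 = 26 - 83*l/248)
X(h)/((-703*R(3, 6))) = (26 - 83/248*0)/((-703*3)) = (26 + 0)/(-2109) = 26*(-1/2109) = -26/2109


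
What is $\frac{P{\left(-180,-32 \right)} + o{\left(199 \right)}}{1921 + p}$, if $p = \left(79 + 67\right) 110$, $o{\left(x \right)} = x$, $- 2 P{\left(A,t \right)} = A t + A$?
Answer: $- \frac{2591}{17981} \approx -0.1441$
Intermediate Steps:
$P{\left(A,t \right)} = - \frac{A}{2} - \frac{A t}{2}$ ($P{\left(A,t \right)} = - \frac{A t + A}{2} = - \frac{A + A t}{2} = - \frac{A}{2} - \frac{A t}{2}$)
$p = 16060$ ($p = 146 \cdot 110 = 16060$)
$\frac{P{\left(-180,-32 \right)} + o{\left(199 \right)}}{1921 + p} = \frac{\left(- \frac{1}{2}\right) \left(-180\right) \left(1 - 32\right) + 199}{1921 + 16060} = \frac{\left(- \frac{1}{2}\right) \left(-180\right) \left(-31\right) + 199}{17981} = \left(-2790 + 199\right) \frac{1}{17981} = \left(-2591\right) \frac{1}{17981} = - \frac{2591}{17981}$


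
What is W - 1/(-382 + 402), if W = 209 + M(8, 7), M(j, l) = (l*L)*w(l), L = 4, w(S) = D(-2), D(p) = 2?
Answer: 5299/20 ≈ 264.95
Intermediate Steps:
w(S) = 2
M(j, l) = 8*l (M(j, l) = (l*4)*2 = (4*l)*2 = 8*l)
W = 265 (W = 209 + 8*7 = 209 + 56 = 265)
W - 1/(-382 + 402) = 265 - 1/(-382 + 402) = 265 - 1/20 = 5299/20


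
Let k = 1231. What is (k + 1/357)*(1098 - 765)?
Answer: 48780948/119 ≈ 4.0992e+5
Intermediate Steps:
(k + 1/357)*(1098 - 765) = (1231 + 1/357)*(1098 - 765) = (1231 + 1/357)*333 = (439468/357)*333 = 48780948/119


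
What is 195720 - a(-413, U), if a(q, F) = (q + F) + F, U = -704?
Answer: 197541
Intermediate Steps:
a(q, F) = q + 2*F (a(q, F) = (F + q) + F = q + 2*F)
195720 - a(-413, U) = 195720 - (-413 + 2*(-704)) = 195720 - (-413 - 1408) = 195720 - 1*(-1821) = 195720 + 1821 = 197541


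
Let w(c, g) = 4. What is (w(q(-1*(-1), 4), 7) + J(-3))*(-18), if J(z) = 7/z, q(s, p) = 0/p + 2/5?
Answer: -30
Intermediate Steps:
q(s, p) = ⅖ (q(s, p) = 0 + 2*(⅕) = 0 + ⅖ = ⅖)
(w(q(-1*(-1), 4), 7) + J(-3))*(-18) = (4 + 7/(-3))*(-18) = (4 + 7*(-⅓))*(-18) = (4 - 7/3)*(-18) = (5/3)*(-18) = -30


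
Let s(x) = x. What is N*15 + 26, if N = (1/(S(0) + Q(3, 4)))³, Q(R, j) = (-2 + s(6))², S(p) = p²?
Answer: 106511/4096 ≈ 26.004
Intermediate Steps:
Q(R, j) = 16 (Q(R, j) = (-2 + 6)² = 4² = 16)
N = 1/4096 (N = (1/(0² + 16))³ = (1/(0 + 16))³ = (1/16)³ = 1/4096 ≈ 0.00024414)
N*15 + 26 = (1/4096)*15 + 26 = 15/4096 + 26 = 106511/4096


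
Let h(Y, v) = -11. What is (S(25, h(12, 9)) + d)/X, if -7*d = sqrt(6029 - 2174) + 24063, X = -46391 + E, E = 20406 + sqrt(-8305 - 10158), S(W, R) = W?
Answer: 38795605/295416926 + 25985*sqrt(3855)/4726670816 + I*sqrt(71174865)/4726670816 + 1493*I*sqrt(18463)/295416926 ≈ 0.13167 + 0.0006885*I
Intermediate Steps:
E = 20406 + I*sqrt(18463) (E = 20406 + sqrt(-18463) = 20406 + I*sqrt(18463) ≈ 20406.0 + 135.88*I)
X = -25985 + I*sqrt(18463) (X = -46391 + (20406 + I*sqrt(18463)) = -25985 + I*sqrt(18463) ≈ -25985.0 + 135.88*I)
d = -24063/7 - sqrt(3855)/7 (d = -(sqrt(6029 - 2174) + 24063)/7 = -(sqrt(3855) + 24063)/7 = -(24063 + sqrt(3855))/7 = -24063/7 - sqrt(3855)/7 ≈ -3446.4)
(S(25, h(12, 9)) + d)/X = (25 + (-24063/7 - sqrt(3855)/7))/(-25985 + I*sqrt(18463)) = (-23888/7 - sqrt(3855)/7)/(-25985 + I*sqrt(18463))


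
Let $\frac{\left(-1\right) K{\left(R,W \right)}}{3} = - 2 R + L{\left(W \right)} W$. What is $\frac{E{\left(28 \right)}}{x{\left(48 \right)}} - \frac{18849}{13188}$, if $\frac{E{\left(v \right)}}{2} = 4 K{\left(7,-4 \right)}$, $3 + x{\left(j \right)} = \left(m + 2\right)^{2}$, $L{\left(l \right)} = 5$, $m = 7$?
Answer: $\frac{516177}{57148} \approx 9.0323$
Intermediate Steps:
$K{\left(R,W \right)} = - 15 W + 6 R$ ($K{\left(R,W \right)} = - 3 \left(- 2 R + 5 W\right) = - 15 W + 6 R$)
$x{\left(j \right)} = 78$ ($x{\left(j \right)} = -3 + \left(7 + 2\right)^{2} = -3 + 9^{2} = -3 + 81 = 78$)
$E{\left(v \right)} = 816$ ($E{\left(v \right)} = 2 \cdot 4 \left(\left(-15\right) \left(-4\right) + 6 \cdot 7\right) = 2 \cdot 4 \left(60 + 42\right) = 2 \cdot 4 \cdot 102 = 2 \cdot 408 = 816$)
$\frac{E{\left(28 \right)}}{x{\left(48 \right)}} - \frac{18849}{13188} = \frac{816}{78} - \frac{18849}{13188} = 816 \cdot \frac{1}{78} - \frac{6283}{4396} = \frac{136}{13} - \frac{6283}{4396} = \frac{516177}{57148}$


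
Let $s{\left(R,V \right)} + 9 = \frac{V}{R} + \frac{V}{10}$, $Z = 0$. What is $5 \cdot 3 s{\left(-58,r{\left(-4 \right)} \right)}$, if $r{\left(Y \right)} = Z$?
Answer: $-135$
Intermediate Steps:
$r{\left(Y \right)} = 0$
$s{\left(R,V \right)} = -9 + \frac{V}{10} + \frac{V}{R}$ ($s{\left(R,V \right)} = -9 + \left(\frac{V}{R} + \frac{V}{10}\right) = -9 + \left(\frac{V}{10} + \frac{V}{R}\right) = -9 + \frac{V}{10} + \frac{V}{R}$)
$5 \cdot 3 s{\left(-58,r{\left(-4 \right)} \right)} = 5 \cdot 3 \left(-9 + \frac{1}{10} \cdot 0 + \frac{0}{-58}\right) = 15 \left(-9 + 0 + 0 \left(- \frac{1}{58}\right)\right) = 15 \left(-9 + 0 + 0\right) = 15 \left(-9\right) = -135$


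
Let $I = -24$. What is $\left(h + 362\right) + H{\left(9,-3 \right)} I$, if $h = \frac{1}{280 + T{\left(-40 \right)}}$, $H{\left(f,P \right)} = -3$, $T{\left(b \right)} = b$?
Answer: $\frac{104161}{240} \approx 434.0$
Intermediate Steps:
$h = \frac{1}{240}$ ($h = \frac{1}{280 - 40} = \frac{1}{240} \approx 0.0041667$)
$\left(h + 362\right) + H{\left(9,-3 \right)} I = \left(\frac{1}{240} + 362\right) - -72 = \frac{86881}{240} + 72 = \frac{104161}{240}$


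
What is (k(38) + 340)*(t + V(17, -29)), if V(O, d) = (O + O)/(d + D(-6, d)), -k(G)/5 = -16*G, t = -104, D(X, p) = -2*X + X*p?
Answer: -55073720/157 ≈ -3.5079e+5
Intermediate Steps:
k(G) = 80*G (k(G) = -(-80)*G = 80*G)
V(O, d) = 2*O/(12 - 5*d) (V(O, d) = (O + O)/(d - 6*(-2 + d)) = (2*O)/(d + (12 - 6*d)) = (2*O)/(12 - 5*d) = 2*O/(12 - 5*d))
(k(38) + 340)*(t + V(17, -29)) = (80*38 + 340)*(-104 + 2*17/(12 - 5*(-29))) = (3040 + 340)*(-104 + 2*17/(12 + 145)) = 3380*(-104 + 2*17/157) = 3380*(-104 + 2*17*(1/157)) = 3380*(-104 + 34/157) = 3380*(-16294/157) = -55073720/157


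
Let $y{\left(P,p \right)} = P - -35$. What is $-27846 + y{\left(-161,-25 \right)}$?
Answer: $-27972$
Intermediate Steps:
$y{\left(P,p \right)} = 35 + P$ ($y{\left(P,p \right)} = P + 35 = 35 + P$)
$-27846 + y{\left(-161,-25 \right)} = -27846 + \left(35 - 161\right) = -27846 - 126 = -27972$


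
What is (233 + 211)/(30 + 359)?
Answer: 444/389 ≈ 1.1414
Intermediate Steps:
(233 + 211)/(30 + 359) = 444/389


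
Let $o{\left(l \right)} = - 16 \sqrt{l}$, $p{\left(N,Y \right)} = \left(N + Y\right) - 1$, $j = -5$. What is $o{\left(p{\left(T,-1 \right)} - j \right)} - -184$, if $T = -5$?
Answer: $184 - 16 i \sqrt{2} \approx 184.0 - 22.627 i$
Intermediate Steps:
$p{\left(N,Y \right)} = -1 + N + Y$
$o{\left(p{\left(T,-1 \right)} - j \right)} - -184 = - 16 \sqrt{\left(-1 - 5 - 1\right) - -5} - -184 = - 16 \sqrt{-7 + 5} + 184 = - 16 \sqrt{-2} + 184 = - 16 i \sqrt{2} + 184 = 184 - 16 i \sqrt{2}$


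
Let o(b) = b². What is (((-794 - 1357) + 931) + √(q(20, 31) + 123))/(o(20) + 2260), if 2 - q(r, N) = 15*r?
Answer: -61/133 + I*√7/532 ≈ -0.45865 + 0.0049732*I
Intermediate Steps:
q(r, N) = 2 - 15*r
(((-794 - 1357) + 931) + √(q(20, 31) + 123))/(o(20) + 2260) = (((-794 - 1357) + 931) + √((2 - 15*20) + 123))/(20² + 2260) = ((-2151 + 931) + √((2 - 300) + 123))/(400 + 2260) = (-1220 + √(-298 + 123))/2660 = (-1220 + √(-175))*(1/2660) = (-1220 + 5*I*√7)*(1/2660) = -61/133 + I*√7/532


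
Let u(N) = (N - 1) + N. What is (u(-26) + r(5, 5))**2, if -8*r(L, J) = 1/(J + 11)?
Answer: 46036225/16384 ≈ 2809.8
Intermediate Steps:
u(N) = -1 + 2*N (u(N) = (-1 + N) + N = -1 + 2*N)
r(L, J) = -1/(8*(11 + J)) (r(L, J) = -1/(8*(J + 11)) = -1/(8*(11 + J)))
(u(-26) + r(5, 5))**2 = ((-1 + 2*(-26)) - 1/(88 + 8*5))**2 = ((-1 - 52) - 1/(88 + 40))**2 = (-53 - 1/128)**2 = (-6785/128)**2 = 46036225/16384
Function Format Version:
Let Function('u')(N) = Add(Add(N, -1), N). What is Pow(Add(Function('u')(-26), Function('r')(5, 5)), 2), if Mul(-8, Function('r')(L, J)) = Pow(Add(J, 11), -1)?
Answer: Rational(46036225, 16384) ≈ 2809.8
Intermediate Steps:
Function('u')(N) = Add(-1, Mul(2, N)) (Function('u')(N) = Add(Add(-1, N), N) = Add(-1, Mul(2, N)))
Function('r')(L, J) = Mul(Rational(-1, 8), Pow(Add(11, J), -1)) (Function('r')(L, J) = Mul(Rational(-1, 8), Pow(Add(J, 11), -1)) = Mul(Rational(-1, 8), Pow(Add(11, J), -1)))
Pow(Add(Function('u')(-26), Function('r')(5, 5)), 2) = Pow(Add(Add(-1, Mul(2, -26)), Mul(-1, Pow(Add(88, Mul(8, 5)), -1))), 2) = Pow(Add(Add(-1, -52), Mul(-1, Pow(Add(88, 40), -1))), 2) = Pow(Add(-53, Mul(-1, Pow(128, -1))), 2) = Pow(Add(-53, Mul(-1, Rational(1, 128))), 2) = Pow(Add(-53, Rational(-1, 128)), 2) = Pow(Rational(-6785, 128), 2) = Rational(46036225, 16384)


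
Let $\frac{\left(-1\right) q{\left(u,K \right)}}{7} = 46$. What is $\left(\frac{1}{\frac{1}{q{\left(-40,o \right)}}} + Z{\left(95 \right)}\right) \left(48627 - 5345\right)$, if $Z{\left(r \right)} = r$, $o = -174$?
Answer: $-9825014$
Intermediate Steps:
$q{\left(u,K \right)} = -322$ ($q{\left(u,K \right)} = \left(-7\right) 46 = -322$)
$\left(\frac{1}{\frac{1}{q{\left(-40,o \right)}}} + Z{\left(95 \right)}\right) \left(48627 - 5345\right) = \left(\frac{1}{\frac{1}{-322}} + 95\right) \left(48627 - 5345\right) = \left(\frac{1}{- \frac{1}{322}} + 95\right) 43282 = \left(-322 + 95\right) 43282 = \left(-227\right) 43282 = -9825014$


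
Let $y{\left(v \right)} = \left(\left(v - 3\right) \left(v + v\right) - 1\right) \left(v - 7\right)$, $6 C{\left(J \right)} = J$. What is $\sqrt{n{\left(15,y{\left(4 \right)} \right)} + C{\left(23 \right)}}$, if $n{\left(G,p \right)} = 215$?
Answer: $\frac{\sqrt{7878}}{6} \approx 14.793$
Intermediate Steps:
$C{\left(J \right)} = \frac{J}{6}$
$y{\left(v \right)} = \left(-1 + 2 v \left(-3 + v\right)\right) \left(-7 + v\right)$ ($y{\left(v \right)} = \left(\left(-3 + v\right) 2 v - 1\right) \left(-7 + v\right) = \left(2 v \left(-3 + v\right) - 1\right) \left(-7 + v\right) = \left(-1 + 2 v \left(-3 + v\right)\right) \left(-7 + v\right)$)
$\sqrt{n{\left(15,y{\left(4 \right)} \right)} + C{\left(23 \right)}} = \sqrt{215 + \frac{1}{6} \cdot 23} = \sqrt{215 + \frac{23}{6}} = \sqrt{\frac{1313}{6}} = \frac{\sqrt{7878}}{6}$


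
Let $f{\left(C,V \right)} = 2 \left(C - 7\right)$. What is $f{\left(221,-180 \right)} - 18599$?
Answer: $-18171$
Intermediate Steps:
$f{\left(C,V \right)} = -14 + 2 C$ ($f{\left(C,V \right)} = 2 \left(-7 + C\right) = -14 + 2 C$)
$f{\left(221,-180 \right)} - 18599 = \left(-14 + 2 \cdot 221\right) - 18599 = \left(-14 + 442\right) - 18599 = 428 - 18599 = -18171$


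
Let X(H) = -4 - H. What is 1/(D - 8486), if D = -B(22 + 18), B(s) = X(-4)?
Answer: -1/8486 ≈ -0.00011784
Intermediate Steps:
B(s) = 0 (B(s) = -4 - 1*(-4) = -4 + 4 = 0)
D = 0 (D = -1*0 = 0)
1/(D - 8486) = 1/(0 - 8486) = 1/(-8486) = -1/8486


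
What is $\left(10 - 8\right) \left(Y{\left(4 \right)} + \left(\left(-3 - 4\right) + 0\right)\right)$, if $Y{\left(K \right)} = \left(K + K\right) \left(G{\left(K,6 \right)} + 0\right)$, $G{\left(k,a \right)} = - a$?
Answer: $-110$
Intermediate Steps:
$Y{\left(K \right)} = - 12 K$ ($Y{\left(K \right)} = \left(K + K\right) \left(\left(-1\right) 6 + 0\right) = 2 K \left(-6 + 0\right) = 2 K \left(-6\right) = - 12 K$)
$\left(10 - 8\right) \left(Y{\left(4 \right)} + \left(\left(-3 - 4\right) + 0\right)\right) = \left(10 - 8\right) \left(\left(-12\right) 4 + \left(\left(-3 - 4\right) + 0\right)\right) = 2 \left(-48 + \left(-7 + 0\right)\right) = 2 \left(-48 - 7\right) = 2 \left(-55\right) = -110$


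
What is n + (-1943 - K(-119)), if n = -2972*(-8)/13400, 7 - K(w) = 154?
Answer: -3005328/1675 ≈ -1794.2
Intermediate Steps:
K(w) = -147 (K(w) = 7 - 1*154 = 7 - 154 = -147)
n = 2972/1675 (n = 23776*(1/13400) = 2972/1675 ≈ 1.7743)
n + (-1943 - K(-119)) = 2972/1675 + (-1943 - 1*(-147)) = 2972/1675 + (-1943 + 147) = 2972/1675 - 1796 = -3005328/1675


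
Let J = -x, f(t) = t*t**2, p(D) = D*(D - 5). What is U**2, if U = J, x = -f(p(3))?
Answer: 46656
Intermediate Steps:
p(D) = D*(-5 + D)
f(t) = t**3
x = 216 (x = -(3*(-5 + 3))**3 = -(3*(-2))**3 = -1*(-6)**3 = -1*(-216) = 216)
J = -216 (J = -1*216 = -216)
U = -216
U**2 = (-216)**2 = 46656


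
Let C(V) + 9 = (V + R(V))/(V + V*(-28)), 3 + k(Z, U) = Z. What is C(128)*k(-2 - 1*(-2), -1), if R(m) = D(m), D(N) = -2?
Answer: 1735/64 ≈ 27.109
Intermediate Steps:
k(Z, U) = -3 + Z
R(m) = -2
C(V) = -9 - (-2 + V)/(27*V) (C(V) = -9 + (V - 2)/(V + V*(-28)) = -9 + (-2 + V)/(V - 28*V) = -9 + (-2 + V)/((-27*V)) = -9 + (-2 + V)*(-1/(27*V)) = -9 - (-2 + V)/(27*V))
C(128)*k(-2 - 1*(-2), -1) = ((2/27)*(1 - 122*128)/128)*(-3 + (-2 - 1*(-2))) = ((2/27)*(1/128)*(1 - 15616))*(-3 + (-2 + 2)) = ((2/27)*(1/128)*(-15615))*(-3 + 0) = -1735/192*(-3) = 1735/64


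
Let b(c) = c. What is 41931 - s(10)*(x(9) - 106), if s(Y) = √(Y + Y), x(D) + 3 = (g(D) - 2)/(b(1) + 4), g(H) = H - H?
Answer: 41931 + 1094*√5/5 ≈ 42420.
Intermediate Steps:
g(H) = 0
x(D) = -17/5 (x(D) = -3 + (0 - 2)/(1 + 4) = -3 - 2/5 = -3 - 2*⅕ = -3 - ⅖ = -17/5)
s(Y) = √2*√Y (s(Y) = √(2*Y) = √2*√Y)
41931 - s(10)*(x(9) - 106) = 41931 - √2*√10*(-17/5 - 106) = 41931 - 2*√5*(-547)/5 = 41931 - (-1094)*√5/5 = 41931 + 1094*√5/5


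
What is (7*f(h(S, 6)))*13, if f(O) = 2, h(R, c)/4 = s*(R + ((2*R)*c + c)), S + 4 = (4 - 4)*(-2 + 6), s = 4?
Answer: 182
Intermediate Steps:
S = -4 (S = -4 + (4 - 4)*(-2 + 6) = -4 + 0*4 = -4 + 0 = -4)
h(R, c) = 16*R + 16*c + 32*R*c (h(R, c) = 4*(4*(R + ((2*R)*c + c))) = 4*(4*(R + (2*R*c + c))) = 4*(4*(R + (c + 2*R*c))) = 4*(4*(R + c + 2*R*c)) = 4*(4*R + 4*c + 8*R*c) = 16*R + 16*c + 32*R*c)
(7*f(h(S, 6)))*13 = (7*2)*13 = 14*13 = 182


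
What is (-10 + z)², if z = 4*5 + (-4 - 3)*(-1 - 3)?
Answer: 1444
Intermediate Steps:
z = 48 (z = 20 - 7*(-4) = 20 + 28 = 48)
(-10 + z)² = (-10 + 48)² = 38² = 1444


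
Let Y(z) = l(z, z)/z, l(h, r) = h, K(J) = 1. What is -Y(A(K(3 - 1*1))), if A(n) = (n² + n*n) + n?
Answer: -1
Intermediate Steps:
A(n) = n + 2*n² (A(n) = (n² + n²) + n = 2*n² + n = n + 2*n²)
Y(z) = 1 (Y(z) = z/z = 1)
-Y(A(K(3 - 1*1))) = -1*1 = -1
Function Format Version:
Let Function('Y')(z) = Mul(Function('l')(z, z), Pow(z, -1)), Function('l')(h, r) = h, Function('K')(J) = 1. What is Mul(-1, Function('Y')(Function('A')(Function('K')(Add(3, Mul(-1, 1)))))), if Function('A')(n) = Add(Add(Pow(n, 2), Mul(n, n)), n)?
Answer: -1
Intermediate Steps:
Function('A')(n) = Add(n, Mul(2, Pow(n, 2))) (Function('A')(n) = Add(Add(Pow(n, 2), Pow(n, 2)), n) = Add(Mul(2, Pow(n, 2)), n) = Add(n, Mul(2, Pow(n, 2))))
Function('Y')(z) = 1 (Function('Y')(z) = Mul(z, Pow(z, -1)) = 1)
Mul(-1, Function('Y')(Function('A')(Function('K')(Add(3, Mul(-1, 1)))))) = Mul(-1, 1) = -1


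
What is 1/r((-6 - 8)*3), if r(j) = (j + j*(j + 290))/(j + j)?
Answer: 2/249 ≈ 0.0080321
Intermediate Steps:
r(j) = (j + j*(290 + j))/(2*j) (r(j) = (j + j*(290 + j))/((2*j)) = (j + j*(290 + j))*(1/(2*j)) = (j + j*(290 + j))/(2*j))
1/r((-6 - 8)*3) = 1/(291/2 + ((-6 - 8)*3)/2) = 1/(291/2 + (-14*3)/2) = 1/(291/2 + (½)*(-42)) = 1/(291/2 - 21) = 1/(249/2) = 2/249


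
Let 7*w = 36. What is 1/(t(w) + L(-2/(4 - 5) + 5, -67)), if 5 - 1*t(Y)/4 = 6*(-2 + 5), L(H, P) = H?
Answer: -1/45 ≈ -0.022222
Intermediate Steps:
w = 36/7 (w = (⅐)*36 = 36/7 ≈ 5.1429)
t(Y) = -52 (t(Y) = 20 - 24*(-2 + 5) = 20 - 24*3 = 20 - 4*18 = 20 - 72 = -52)
1/(t(w) + L(-2/(4 - 5) + 5, -67)) = 1/(-52 + (-2/(4 - 5) + 5)) = 1/(-52 + (-2/(-1) + 5)) = 1/(-52 + (-1*(-2) + 5)) = 1/(-52 + (2 + 5)) = 1/(-52 + 7) = 1/(-45) = -1/45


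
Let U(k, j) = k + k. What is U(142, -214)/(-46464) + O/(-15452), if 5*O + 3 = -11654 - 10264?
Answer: 62287219/224363040 ≈ 0.27762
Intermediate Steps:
U(k, j) = 2*k
O = -21921/5 (O = -3/5 + (-11654 - 10264)/5 = -3/5 + (1/5)*(-21918) = -3/5 - 21918/5 = -21921/5 ≈ -4384.2)
U(142, -214)/(-46464) + O/(-15452) = (2*142)/(-46464) - 21921/5/(-15452) = 284*(-1/46464) - 21921/5*(-1/15452) = -71/11616 + 21921/77260 = 62287219/224363040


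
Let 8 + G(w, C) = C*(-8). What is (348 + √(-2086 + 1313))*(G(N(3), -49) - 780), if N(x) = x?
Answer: -137808 - 396*I*√773 ≈ -1.3781e+5 - 11010.0*I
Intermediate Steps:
G(w, C) = -8 - 8*C (G(w, C) = -8 + C*(-8) = -8 - 8*C)
(348 + √(-2086 + 1313))*(G(N(3), -49) - 780) = (348 + √(-2086 + 1313))*((-8 - 8*(-49)) - 780) = (348 + √(-773))*((-8 + 392) - 780) = (348 + I*√773)*(384 - 780) = (348 + I*√773)*(-396) = -137808 - 396*I*√773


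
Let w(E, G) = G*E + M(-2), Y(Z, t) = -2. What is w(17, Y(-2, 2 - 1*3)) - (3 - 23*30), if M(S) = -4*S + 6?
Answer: 667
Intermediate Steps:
M(S) = 6 - 4*S
w(E, G) = 14 + E*G (w(E, G) = G*E + (6 - 4*(-2)) = E*G + (6 + 8) = E*G + 14 = 14 + E*G)
w(17, Y(-2, 2 - 1*3)) - (3 - 23*30) = (14 + 17*(-2)) - (3 - 23*30) = (14 - 34) - (3 - 690) = -20 - 1*(-687) = -20 + 687 = 667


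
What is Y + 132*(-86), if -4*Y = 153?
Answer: -45561/4 ≈ -11390.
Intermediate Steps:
Y = -153/4 (Y = -¼*153 = -153/4 ≈ -38.250)
Y + 132*(-86) = -153/4 + 132*(-86) = -153/4 - 11352 = -45561/4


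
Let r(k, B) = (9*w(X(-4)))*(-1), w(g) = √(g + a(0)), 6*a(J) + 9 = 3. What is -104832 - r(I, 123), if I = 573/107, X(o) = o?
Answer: -104832 + 9*I*√5 ≈ -1.0483e+5 + 20.125*I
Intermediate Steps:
a(J) = -1 (a(J) = -3/2 + (⅙)*3 = -3/2 + ½ = -1)
w(g) = √(-1 + g) (w(g) = √(g - 1) = √(-1 + g))
I = 573/107 (I = 573*(1/107) = 573/107 ≈ 5.3551)
r(k, B) = -9*I*√5 (r(k, B) = (9*√(-1 - 4))*(-1) = (9*√(-5))*(-1) = (9*(I*√5))*(-1) = (9*I*√5)*(-1) = -9*I*√5)
-104832 - r(I, 123) = -104832 - (-9)*I*√5 = -104832 + 9*I*√5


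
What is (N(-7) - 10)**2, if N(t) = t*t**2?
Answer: 124609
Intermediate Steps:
N(t) = t**3
(N(-7) - 10)**2 = ((-7)**3 - 10)**2 = (-343 - 10)**2 = (-353)**2 = 124609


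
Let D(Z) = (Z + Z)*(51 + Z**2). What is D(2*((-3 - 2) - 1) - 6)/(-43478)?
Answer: 6750/21739 ≈ 0.31050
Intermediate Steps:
D(Z) = 2*Z*(51 + Z**2) (D(Z) = (2*Z)*(51 + Z**2) = 2*Z*(51 + Z**2))
D(2*((-3 - 2) - 1) - 6)/(-43478) = (2*(2*((-3 - 2) - 1) - 6)*(51 + (2*((-3 - 2) - 1) - 6)**2))/(-43478) = (2*(2*(-5 - 1) - 6)*(51 + (2*(-5 - 1) - 6)**2))*(-1/43478) = (2*(2*(-6) - 6)*(51 + (2*(-6) - 6)**2))*(-1/43478) = (2*(-12 - 6)*(51 + (-12 - 6)**2))*(-1/43478) = (2*(-18)*(51 + (-18)**2))*(-1/43478) = (2*(-18)*(51 + 324))*(-1/43478) = (2*(-18)*375)*(-1/43478) = -13500*(-1/43478) = 6750/21739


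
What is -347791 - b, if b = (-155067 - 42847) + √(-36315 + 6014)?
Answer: -149877 - I*√30301 ≈ -1.4988e+5 - 174.07*I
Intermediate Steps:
b = -197914 + I*√30301 (b = -197914 + √(-30301) = -197914 + I*√30301 ≈ -1.9791e+5 + 174.07*I)
-347791 - b = -347791 - (-197914 + I*√30301) = -347791 + (197914 - I*√30301) = -149877 - I*√30301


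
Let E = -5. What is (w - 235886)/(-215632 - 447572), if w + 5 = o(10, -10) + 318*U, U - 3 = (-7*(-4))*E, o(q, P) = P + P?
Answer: 93159/221068 ≈ 0.42140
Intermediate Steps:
o(q, P) = 2*P
U = -137 (U = 3 - 7*(-4)*(-5) = 3 + 28*(-5) = 3 - 140 = -137)
w = -43591 (w = -5 + (2*(-10) + 318*(-137)) = -5 + (-20 - 43566) = -5 - 43586 = -43591)
(w - 235886)/(-215632 - 447572) = (-43591 - 235886)/(-215632 - 447572) = -279477/(-663204) = -279477*(-1/663204) = 93159/221068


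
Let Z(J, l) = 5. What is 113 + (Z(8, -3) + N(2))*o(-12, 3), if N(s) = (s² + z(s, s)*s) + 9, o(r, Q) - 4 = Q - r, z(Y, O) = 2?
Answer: 531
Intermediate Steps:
o(r, Q) = 4 + Q - r (o(r, Q) = 4 + (Q - r) = 4 + Q - r)
N(s) = 9 + s² + 2*s (N(s) = (s² + 2*s) + 9 = 9 + s² + 2*s)
113 + (Z(8, -3) + N(2))*o(-12, 3) = 113 + (5 + (9 + 2² + 2*2))*(4 + 3 - 1*(-12)) = 113 + (5 + (9 + 4 + 4))*(4 + 3 + 12) = 113 + (5 + 17)*19 = 113 + 22*19 = 113 + 418 = 531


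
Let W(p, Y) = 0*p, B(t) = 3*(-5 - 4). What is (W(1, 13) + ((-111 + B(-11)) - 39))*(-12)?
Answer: 2124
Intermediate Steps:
B(t) = -27 (B(t) = 3*(-9) = -27)
W(p, Y) = 0
(W(1, 13) + ((-111 + B(-11)) - 39))*(-12) = (0 + ((-111 - 27) - 39))*(-12) = (0 + (-138 - 39))*(-12) = (0 - 177)*(-12) = -177*(-12) = 2124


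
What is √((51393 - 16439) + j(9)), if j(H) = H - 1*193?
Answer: √34770 ≈ 186.47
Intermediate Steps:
j(H) = -193 + H (j(H) = H - 193 = -193 + H)
√((51393 - 16439) + j(9)) = √((51393 - 16439) + (-193 + 9)) = √(34954 - 184) = √34770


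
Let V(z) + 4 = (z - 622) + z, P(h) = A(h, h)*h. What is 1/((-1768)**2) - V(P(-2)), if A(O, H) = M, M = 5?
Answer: 2019282305/3125824 ≈ 646.00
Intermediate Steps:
A(O, H) = 5
P(h) = 5*h
V(z) = -626 + 2*z (V(z) = -4 + ((z - 622) + z) = -4 + ((-622 + z) + z) = -4 + (-622 + 2*z) = -626 + 2*z)
1/((-1768)**2) - V(P(-2)) = 1/((-1768)**2) - (-626 + 2*(5*(-2))) = 1/3125824 - (-626 + 2*(-10)) = 1/3125824 - (-626 - 20) = 1/3125824 - 1*(-646) = 1/3125824 + 646 = 2019282305/3125824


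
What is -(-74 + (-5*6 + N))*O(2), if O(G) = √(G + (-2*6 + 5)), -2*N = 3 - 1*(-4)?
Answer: 215*I*√5/2 ≈ 240.38*I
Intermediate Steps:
N = -7/2 (N = -(3 - 1*(-4))/2 = -(3 + 4)/2 = -½*7 = -7/2 ≈ -3.5000)
O(G) = √(-7 + G) (O(G) = √(G + (-12 + 5)) = √(G - 7) = √(-7 + G))
-(-74 + (-5*6 + N))*O(2) = -(-74 + (-5*6 - 7/2))*√(-7 + 2) = -(-74 + (-30 - 7/2))*√(-5) = -(-74 - 67/2)*I*√5 = -(-215)*I*√5/2 = 215*I*√5/2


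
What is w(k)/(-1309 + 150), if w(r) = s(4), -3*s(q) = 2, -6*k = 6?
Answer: 2/3477 ≈ 0.00057521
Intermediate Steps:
k = -1 (k = -⅙*6 = -1)
s(q) = -⅔ (s(q) = -⅓*2 = -⅔)
w(r) = -⅔
w(k)/(-1309 + 150) = -2/(3*(-1309 + 150)) = -⅔/(-1159) = -⅔*(-1/1159) = 2/3477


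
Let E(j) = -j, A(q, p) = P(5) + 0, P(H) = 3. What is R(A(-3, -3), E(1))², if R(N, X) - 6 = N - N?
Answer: 36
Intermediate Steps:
A(q, p) = 3 (A(q, p) = 3 + 0 = 3)
R(N, X) = 6 (R(N, X) = 6 + (N - N) = 6 + 0 = 6)
R(A(-3, -3), E(1))² = 6² = 36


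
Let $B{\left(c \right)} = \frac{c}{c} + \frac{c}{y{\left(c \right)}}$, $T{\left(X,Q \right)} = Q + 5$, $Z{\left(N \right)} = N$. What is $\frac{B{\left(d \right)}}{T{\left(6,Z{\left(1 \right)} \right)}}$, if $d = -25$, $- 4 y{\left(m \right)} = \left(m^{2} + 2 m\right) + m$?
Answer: $\frac{13}{66} \approx 0.19697$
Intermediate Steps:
$y{\left(m \right)} = - \frac{3 m}{4} - \frac{m^{2}}{4}$ ($y{\left(m \right)} = - \frac{\left(m^{2} + 2 m\right) + m}{4} = - \frac{m^{2} + 3 m}{4} = - \frac{3 m}{4} - \frac{m^{2}}{4}$)
$T{\left(X,Q \right)} = 5 + Q$
$B{\left(c \right)} = 1 - \frac{4}{3 + c}$ ($B{\left(c \right)} = \frac{c}{c} + \frac{c}{\left(- \frac{1}{4}\right) c \left(3 + c\right)} = 1 + c \left(- \frac{4}{c \left(3 + c\right)}\right) = 1 - \frac{4}{3 + c}$)
$\frac{B{\left(d \right)}}{T{\left(6,Z{\left(1 \right)} \right)}} = \frac{\frac{1}{3 - 25} \left(-1 - 25\right)}{5 + 1} = \frac{\frac{1}{-22} \left(-26\right)}{6} = \left(- \frac{1}{22}\right) \left(-26\right) \frac{1}{6} = \frac{13}{11} \cdot \frac{1}{6} = \frac{13}{66}$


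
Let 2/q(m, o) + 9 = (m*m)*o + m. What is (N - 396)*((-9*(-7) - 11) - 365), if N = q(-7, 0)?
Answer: 991897/8 ≈ 1.2399e+5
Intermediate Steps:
q(m, o) = 2/(-9 + m + o*m²) (q(m, o) = 2/(-9 + ((m*m)*o + m)) = 2/(-9 + (m²*o + m)) = 2/(-9 + (o*m² + m)) = 2/(-9 + (m + o*m²)) = 2/(-9 + m + o*m²))
N = -⅛ (N = 2/(-9 - 7 + 0*(-7)²) = 2/(-9 - 7 + 0*49) = 2/(-9 - 7 + 0) = 2/(-16) = 2*(-1/16) = -⅛ ≈ -0.12500)
(N - 396)*((-9*(-7) - 11) - 365) = (-⅛ - 396)*((-9*(-7) - 11) - 365) = -3169*((63 - 11) - 365)/8 = -3169*(52 - 365)/8 = -3169/8*(-313) = 991897/8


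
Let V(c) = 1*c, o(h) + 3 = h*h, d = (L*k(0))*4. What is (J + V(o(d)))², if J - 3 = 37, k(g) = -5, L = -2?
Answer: 2679769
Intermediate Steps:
J = 40 (J = 3 + 37 = 40)
d = 40 (d = -2*(-5)*4 = 10*4 = 40)
o(h) = -3 + h² (o(h) = -3 + h*h = -3 + h²)
V(c) = c
(J + V(o(d)))² = (40 + (-3 + 40²))² = (40 + (-3 + 1600))² = (40 + 1597)² = 1637² = 2679769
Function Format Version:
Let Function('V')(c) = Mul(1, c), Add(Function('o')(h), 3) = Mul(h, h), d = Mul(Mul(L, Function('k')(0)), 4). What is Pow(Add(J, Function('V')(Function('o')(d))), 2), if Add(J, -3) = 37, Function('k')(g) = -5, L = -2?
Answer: 2679769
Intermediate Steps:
J = 40 (J = Add(3, 37) = 40)
d = 40 (d = Mul(Mul(-2, -5), 4) = Mul(10, 4) = 40)
Function('o')(h) = Add(-3, Pow(h, 2)) (Function('o')(h) = Add(-3, Mul(h, h)) = Add(-3, Pow(h, 2)))
Function('V')(c) = c
Pow(Add(J, Function('V')(Function('o')(d))), 2) = Pow(Add(40, Add(-3, Pow(40, 2))), 2) = Pow(Add(40, Add(-3, 1600)), 2) = Pow(Add(40, 1597), 2) = Pow(1637, 2) = 2679769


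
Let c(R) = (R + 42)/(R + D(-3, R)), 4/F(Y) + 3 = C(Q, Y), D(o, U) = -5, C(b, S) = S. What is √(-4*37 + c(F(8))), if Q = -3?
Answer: I*√69762/21 ≈ 12.577*I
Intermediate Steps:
F(Y) = 4/(-3 + Y)
c(R) = (42 + R)/(-5 + R) (c(R) = (R + 42)/(R - 5) = (42 + R)/(-5 + R))
√(-4*37 + c(F(8))) = √(-4*37 + (42 + 4/(-3 + 8))/(-5 + 4/(-3 + 8))) = √(-148 + (42 + 4/5)/(-5 + 4/5)) = √(-148 + (42 + 4*(⅕))/(-5 + 4*(⅕))) = √(-148 + (42 + ⅘)/(-5 + ⅘)) = √(-148 + (214/5)/(-21/5)) = √(-148 - 5/21*214/5) = √(-148 - 214/21) = √(-3322/21) = I*√69762/21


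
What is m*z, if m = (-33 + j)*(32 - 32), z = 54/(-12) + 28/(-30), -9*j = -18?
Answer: 0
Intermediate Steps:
j = 2 (j = -⅑*(-18) = 2)
z = -163/30 (z = 54*(-1/12) + 28*(-1/30) = -9/2 - 14/15 = -163/30 ≈ -5.4333)
m = 0 (m = (-33 + 2)*(32 - 32) = -31*0 = 0)
m*z = 0*(-163/30) = 0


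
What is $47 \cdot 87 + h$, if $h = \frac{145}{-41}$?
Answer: $\frac{167504}{41} \approx 4085.5$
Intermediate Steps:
$h = - \frac{145}{41}$ ($h = 145 \left(- \frac{1}{41}\right) = - \frac{145}{41} \approx -3.5366$)
$47 \cdot 87 + h = 47 \cdot 87 - \frac{145}{41} = 4089 - \frac{145}{41} = \frac{167504}{41}$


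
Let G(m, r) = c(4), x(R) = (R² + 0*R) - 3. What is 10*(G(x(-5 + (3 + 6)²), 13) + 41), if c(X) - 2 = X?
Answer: 470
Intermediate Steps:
c(X) = 2 + X
x(R) = -3 + R² (x(R) = (R² + 0) - 3 = R² - 3 = -3 + R²)
G(m, r) = 6 (G(m, r) = 2 + 4 = 6)
10*(G(x(-5 + (3 + 6)²), 13) + 41) = 10*(6 + 41) = 10*47 = 470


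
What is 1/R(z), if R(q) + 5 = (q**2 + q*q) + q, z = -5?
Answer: 1/40 ≈ 0.025000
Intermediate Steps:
R(q) = -5 + q + 2*q**2 (R(q) = -5 + ((q**2 + q*q) + q) = -5 + ((q**2 + q**2) + q) = -5 + (2*q**2 + q) = -5 + (q + 2*q**2) = -5 + q + 2*q**2)
1/R(z) = 1/(-5 - 5 + 2*(-5)**2) = 1/(-5 - 5 + 2*25) = 1/(-5 - 5 + 50) = 1/40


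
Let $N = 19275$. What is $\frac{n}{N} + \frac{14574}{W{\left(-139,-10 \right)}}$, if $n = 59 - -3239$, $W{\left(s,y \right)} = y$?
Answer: $- \frac{28088087}{19275} \approx -1457.2$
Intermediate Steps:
$n = 3298$ ($n = 59 + 3239 = 3298$)
$\frac{n}{N} + \frac{14574}{W{\left(-139,-10 \right)}} = \frac{3298}{19275} + \frac{14574}{-10} = 3298 \cdot \frac{1}{19275} + 14574 \left(- \frac{1}{10}\right) = \frac{3298}{19275} - \frac{7287}{5} = - \frac{28088087}{19275}$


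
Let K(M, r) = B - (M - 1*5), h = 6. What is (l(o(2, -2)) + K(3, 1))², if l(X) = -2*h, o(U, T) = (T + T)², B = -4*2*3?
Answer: 1156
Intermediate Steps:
B = -24 (B = -8*3 = -24)
o(U, T) = 4*T² (o(U, T) = (2*T)² = 4*T²)
K(M, r) = -19 - M (K(M, r) = -24 - (M - 1*5) = -24 - (M - 5) = -24 - (-5 + M) = -24 + (5 - M) = -19 - M)
l(X) = -12 (l(X) = -2*6 = -12)
(l(o(2, -2)) + K(3, 1))² = (-12 + (-19 - 1*3))² = (-12 + (-19 - 3))² = (-12 - 22)² = (-34)² = 1156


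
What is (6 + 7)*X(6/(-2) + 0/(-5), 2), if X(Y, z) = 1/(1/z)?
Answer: 26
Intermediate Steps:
X(Y, z) = z
(6 + 7)*X(6/(-2) + 0/(-5), 2) = (6 + 7)*2 = 13*2 = 26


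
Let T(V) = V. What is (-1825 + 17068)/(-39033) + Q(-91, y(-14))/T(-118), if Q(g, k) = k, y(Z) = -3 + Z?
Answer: -378371/1535298 ≈ -0.24645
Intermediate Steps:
(-1825 + 17068)/(-39033) + Q(-91, y(-14))/T(-118) = (-1825 + 17068)/(-39033) + (-3 - 14)/(-118) = 15243*(-1/39033) - 17*(-1/118) = -5081/13011 + 17/118 = -378371/1535298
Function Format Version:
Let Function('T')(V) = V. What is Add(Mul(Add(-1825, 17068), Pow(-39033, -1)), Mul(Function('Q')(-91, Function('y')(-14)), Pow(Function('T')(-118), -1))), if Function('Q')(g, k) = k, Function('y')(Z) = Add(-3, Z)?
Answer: Rational(-378371, 1535298) ≈ -0.24645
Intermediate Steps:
Add(Mul(Add(-1825, 17068), Pow(-39033, -1)), Mul(Function('Q')(-91, Function('y')(-14)), Pow(Function('T')(-118), -1))) = Add(Mul(Add(-1825, 17068), Pow(-39033, -1)), Mul(Add(-3, -14), Pow(-118, -1))) = Add(Mul(15243, Rational(-1, 39033)), Mul(-17, Rational(-1, 118))) = Add(Rational(-5081, 13011), Rational(17, 118)) = Rational(-378371, 1535298)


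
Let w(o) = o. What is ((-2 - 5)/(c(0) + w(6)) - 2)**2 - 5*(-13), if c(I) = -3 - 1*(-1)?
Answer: 1265/16 ≈ 79.063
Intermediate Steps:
c(I) = -2 (c(I) = -3 + 1 = -2)
((-2 - 5)/(c(0) + w(6)) - 2)**2 - 5*(-13) = ((-2 - 5)/(-2 + 6) - 2)**2 - 5*(-13) = (-7/4 - 2)**2 + 65 = (-15/4)**2 + 65 = 225/16 + 65 = 1265/16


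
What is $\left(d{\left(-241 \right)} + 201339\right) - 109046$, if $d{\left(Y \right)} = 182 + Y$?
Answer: $92234$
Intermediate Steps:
$\left(d{\left(-241 \right)} + 201339\right) - 109046 = \left(\left(182 - 241\right) + 201339\right) - 109046 = \left(-59 + 201339\right) - 109046 = 201280 - 109046 = 92234$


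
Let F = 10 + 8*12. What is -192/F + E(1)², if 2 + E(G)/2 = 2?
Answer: -96/53 ≈ -1.8113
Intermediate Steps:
F = 106 (F = 10 + 96 = 106)
E(G) = 0 (E(G) = -4 + 2*2 = -4 + 4 = 0)
-192/F + E(1)² = -192/106 + 0² = -192*1/106 + 0 = -96/53 + 0 = -96/53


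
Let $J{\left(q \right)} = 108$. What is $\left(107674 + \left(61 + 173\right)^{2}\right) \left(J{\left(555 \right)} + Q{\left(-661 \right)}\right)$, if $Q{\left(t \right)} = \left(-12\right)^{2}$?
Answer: $40932360$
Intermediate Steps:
$Q{\left(t \right)} = 144$
$\left(107674 + \left(61 + 173\right)^{2}\right) \left(J{\left(555 \right)} + Q{\left(-661 \right)}\right) = \left(107674 + \left(61 + 173\right)^{2}\right) \left(108 + 144\right) = \left(107674 + 234^{2}\right) 252 = \left(107674 + 54756\right) 252 = 162430 \cdot 252 = 40932360$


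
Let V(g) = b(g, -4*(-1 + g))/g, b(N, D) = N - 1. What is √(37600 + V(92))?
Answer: √79563693/46 ≈ 193.91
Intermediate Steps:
b(N, D) = -1 + N
V(g) = (-1 + g)/g
√(37600 + V(92)) = √(37600 + (-1 + 92)/92) = √(37600 + (1/92)*91) = √(37600 + 91/92) = √(3459291/92) = √79563693/46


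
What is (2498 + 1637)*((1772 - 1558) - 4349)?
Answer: -17098225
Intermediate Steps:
(2498 + 1637)*((1772 - 1558) - 4349) = 4135*(214 - 4349) = 4135*(-4135) = -17098225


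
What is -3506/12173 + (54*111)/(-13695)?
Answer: -40326544/55569745 ≈ -0.72569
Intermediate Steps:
-3506/12173 + (54*111)/(-13695) = -3506*1/12173 + 5994*(-1/13695) = -3506/12173 - 1998/4565 = -40326544/55569745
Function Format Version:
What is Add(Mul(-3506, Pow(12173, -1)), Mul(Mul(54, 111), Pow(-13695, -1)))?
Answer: Rational(-40326544, 55569745) ≈ -0.72569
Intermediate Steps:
Add(Mul(-3506, Pow(12173, -1)), Mul(Mul(54, 111), Pow(-13695, -1))) = Add(Mul(-3506, Rational(1, 12173)), Mul(5994, Rational(-1, 13695))) = Add(Rational(-3506, 12173), Rational(-1998, 4565)) = Rational(-40326544, 55569745)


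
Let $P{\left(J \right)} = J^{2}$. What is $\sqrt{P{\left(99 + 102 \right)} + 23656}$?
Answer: $\sqrt{64057} \approx 253.09$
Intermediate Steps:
$\sqrt{P{\left(99 + 102 \right)} + 23656} = \sqrt{\left(99 + 102\right)^{2} + 23656} = \sqrt{201^{2} + 23656} = \sqrt{40401 + 23656} = \sqrt{64057}$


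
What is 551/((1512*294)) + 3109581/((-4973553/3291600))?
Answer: -38888589123783941/18896440752 ≈ -2.0580e+6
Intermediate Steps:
551/((1512*294)) + 3109581/((-4973553/3291600)) = 551/444528 + 3109581/((-4973553*1/3291600)) = 551*(1/444528) + 3109581/(-127527/84400) = 551/444528 + 3109581*(-84400/127527) = 551/444528 - 87482878800/42509 = -38888589123783941/18896440752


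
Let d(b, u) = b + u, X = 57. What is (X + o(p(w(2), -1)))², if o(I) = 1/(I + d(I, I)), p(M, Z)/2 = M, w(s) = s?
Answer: 469225/144 ≈ 3258.5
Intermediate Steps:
p(M, Z) = 2*M
o(I) = 1/(3*I) (o(I) = 1/(I + (I + I)) = 1/(I + 2*I) = 1/(3*I))
(X + o(p(w(2), -1)))² = (57 + 1/(3*((2*2))))² = (57 + (⅓)/4)² = (57 + (⅓)*(¼))² = (57 + 1/12)² = (685/12)² = 469225/144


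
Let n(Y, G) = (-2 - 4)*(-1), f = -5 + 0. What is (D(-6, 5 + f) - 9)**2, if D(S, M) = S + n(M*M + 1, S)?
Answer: 81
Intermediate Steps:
f = -5
n(Y, G) = 6 (n(Y, G) = -6*(-1) = 6)
D(S, M) = 6 + S (D(S, M) = S + 6 = 6 + S)
(D(-6, 5 + f) - 9)**2 = ((6 - 6) - 9)**2 = (0 - 9)**2 = (-9)**2 = 81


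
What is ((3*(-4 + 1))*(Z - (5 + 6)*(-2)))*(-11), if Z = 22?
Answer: 4356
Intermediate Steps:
((3*(-4 + 1))*(Z - (5 + 6)*(-2)))*(-11) = ((3*(-4 + 1))*(22 - (5 + 6)*(-2)))*(-11) = ((3*(-3))*(22 - 11*(-2)))*(-11) = -9*(22 - 1*(-22))*(-11) = -9*(22 + 22)*(-11) = -9*44*(-11) = -396*(-11) = 4356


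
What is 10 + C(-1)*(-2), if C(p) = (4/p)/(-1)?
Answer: 2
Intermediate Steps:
C(p) = -4/p (C(p) = (4/p)*(-1) = -4/p)
10 + C(-1)*(-2) = 10 - 4/(-1)*(-2) = 10 - 4*(-1)*(-2) = 10 + 4*(-2) = 10 - 8 = 2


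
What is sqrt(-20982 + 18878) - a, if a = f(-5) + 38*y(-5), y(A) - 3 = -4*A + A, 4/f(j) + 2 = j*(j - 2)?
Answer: -22576/33 + 2*I*sqrt(526) ≈ -684.12 + 45.869*I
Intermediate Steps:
f(j) = 4/(-2 + j*(-2 + j)) (f(j) = 4/(-2 + j*(j - 2)) = 4/(-2 + j*(-2 + j)))
y(A) = 3 - 3*A (y(A) = 3 + (-4*A + A) = 3 - 3*A)
a = 22576/33 (a = 4/(-2 + (-5)**2 - 2*(-5)) + 38*(3 - 3*(-5)) = 4/(-2 + 25 + 10) + 38*(3 + 15) = 4/33 + 38*18 = 4*(1/33) + 684 = 4/33 + 684 = 22576/33 ≈ 684.12)
sqrt(-20982 + 18878) - a = sqrt(-20982 + 18878) - 1*22576/33 = sqrt(-2104) - 22576/33 = 2*I*sqrt(526) - 22576/33 = -22576/33 + 2*I*sqrt(526)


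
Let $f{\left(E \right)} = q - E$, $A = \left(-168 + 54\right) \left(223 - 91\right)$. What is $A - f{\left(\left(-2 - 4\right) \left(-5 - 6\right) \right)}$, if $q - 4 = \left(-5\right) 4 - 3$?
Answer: $-14963$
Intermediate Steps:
$A = -15048$ ($A = \left(-114\right) 132 = -15048$)
$q = -19$ ($q = 4 - 23 = -19$)
$f{\left(E \right)} = -19 - E$
$A - f{\left(\left(-2 - 4\right) \left(-5 - 6\right) \right)} = -15048 - \left(-19 - \left(-2 - 4\right) \left(-5 - 6\right)\right) = -15048 - \left(-19 - \left(-6\right) \left(-11\right)\right) = -15048 - \left(-19 - 66\right) = -15048 - -85 = -15048 + 85 = -14963$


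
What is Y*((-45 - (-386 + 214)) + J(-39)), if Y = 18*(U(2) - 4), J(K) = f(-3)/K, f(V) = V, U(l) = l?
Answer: -59472/13 ≈ -4574.8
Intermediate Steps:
J(K) = -3/K
Y = -36 (Y = 18*(2 - 4) = 18*(-2) = -36)
Y*((-45 - (-386 + 214)) + J(-39)) = -36*((-45 - (-386 + 214)) - 3/(-39)) = -36*((-45 - 1*(-172)) - 3*(-1/39)) = -36*((-45 + 172) + 1/13) = -36*(127 + 1/13) = -36*1652/13 = -59472/13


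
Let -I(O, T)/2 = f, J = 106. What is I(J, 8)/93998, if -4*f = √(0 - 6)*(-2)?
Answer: -I*√6/93998 ≈ -2.6059e-5*I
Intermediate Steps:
f = I*√6/2 (f = -√(0 - 6)*(-2)/4 = -√(-6)*(-2)/4 = -I*√6*(-2)/4 = -(-1)*I*√6/2 = I*√6/2 ≈ 1.2247*I)
I(O, T) = -I*√6
I(J, 8)/93998 = -I*√6/93998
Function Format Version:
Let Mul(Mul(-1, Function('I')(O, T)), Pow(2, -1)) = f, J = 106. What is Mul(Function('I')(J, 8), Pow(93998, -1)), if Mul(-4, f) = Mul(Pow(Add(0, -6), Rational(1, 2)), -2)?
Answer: Mul(Rational(-1, 93998), I, Pow(6, Rational(1, 2))) ≈ Mul(-2.6059e-5, I)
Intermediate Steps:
f = Mul(Rational(1, 2), I, Pow(6, Rational(1, 2))) (f = Mul(Rational(-1, 4), Mul(Pow(Add(0, -6), Rational(1, 2)), -2)) = Mul(Rational(-1, 4), Mul(Pow(-6, Rational(1, 2)), -2)) = Mul(Rational(-1, 4), Mul(Mul(I, Pow(6, Rational(1, 2))), -2)) = Mul(Rational(-1, 4), Mul(-2, I, Pow(6, Rational(1, 2)))) = Mul(Rational(1, 2), I, Pow(6, Rational(1, 2))) ≈ Mul(1.2247, I))
Function('I')(O, T) = Mul(-1, I, Pow(6, Rational(1, 2))) (Function('I')(O, T) = Mul(-2, Mul(Rational(1, 2), I, Pow(6, Rational(1, 2)))) = Mul(-1, I, Pow(6, Rational(1, 2))))
Mul(Function('I')(J, 8), Pow(93998, -1)) = Mul(Mul(-1, I, Pow(6, Rational(1, 2))), Pow(93998, -1)) = Mul(Mul(-1, I, Pow(6, Rational(1, 2))), Rational(1, 93998)) = Mul(Rational(-1, 93998), I, Pow(6, Rational(1, 2)))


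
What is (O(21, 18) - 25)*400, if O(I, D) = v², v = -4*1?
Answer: -3600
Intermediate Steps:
v = -4
O(I, D) = 16 (O(I, D) = (-4)² = 16)
(O(21, 18) - 25)*400 = (16 - 25)*400 = -9*400 = -3600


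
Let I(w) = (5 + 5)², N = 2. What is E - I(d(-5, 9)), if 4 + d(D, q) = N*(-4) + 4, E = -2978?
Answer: -3078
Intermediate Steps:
d(D, q) = -8 (d(D, q) = -4 + (2*(-4) + 4) = -4 + (-8 + 4) = -4 - 4 = -8)
I(w) = 100 (I(w) = 10² = 100)
E - I(d(-5, 9)) = -2978 - 1*100 = -2978 - 100 = -3078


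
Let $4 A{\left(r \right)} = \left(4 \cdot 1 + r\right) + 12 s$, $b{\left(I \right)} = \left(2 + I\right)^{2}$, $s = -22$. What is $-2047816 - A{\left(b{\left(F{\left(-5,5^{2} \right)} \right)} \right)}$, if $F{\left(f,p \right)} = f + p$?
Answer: $-2047872$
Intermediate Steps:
$A{\left(r \right)} = -65 + \frac{r}{4}$ ($A{\left(r \right)} = \frac{\left(4 \cdot 1 + r\right) + 12 \left(-22\right)}{4} = \frac{\left(4 + r\right) - 264}{4} = \frac{-260 + r}{4} = -65 + \frac{r}{4}$)
$-2047816 - A{\left(b{\left(F{\left(-5,5^{2} \right)} \right)} \right)} = -2047816 - \left(-65 + \frac{\left(2 - \left(5 - 5^{2}\right)\right)^{2}}{4}\right) = -2047816 - \left(-65 + \frac{\left(2 + \left(-5 + 25\right)\right)^{2}}{4}\right) = -2047816 - \left(-65 + \frac{\left(2 + 20\right)^{2}}{4}\right) = -2047816 - \left(-65 + \frac{22^{2}}{4}\right) = -2047816 - \left(-65 + \frac{1}{4} \cdot 484\right) = -2047816 - \left(-65 + 121\right) = -2047816 - 56 = -2047872$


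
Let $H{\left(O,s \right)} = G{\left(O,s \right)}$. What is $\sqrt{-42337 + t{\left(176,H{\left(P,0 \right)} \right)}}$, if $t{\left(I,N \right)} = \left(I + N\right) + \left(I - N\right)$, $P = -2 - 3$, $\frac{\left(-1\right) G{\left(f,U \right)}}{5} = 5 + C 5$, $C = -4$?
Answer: $3 i \sqrt{4665} \approx 204.9 i$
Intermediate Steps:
$G{\left(f,U \right)} = 75$ ($G{\left(f,U \right)} = - 5 \left(5 - 20\right) = \left(-5\right) \left(-15\right) = 75$)
$P = -5$ ($P = -2 - 3 = -5$)
$H{\left(O,s \right)} = 75$
$t{\left(I,N \right)} = 2 I$
$\sqrt{-42337 + t{\left(176,H{\left(P,0 \right)} \right)}} = \sqrt{-42337 + 2 \cdot 176} = \sqrt{-42337 + 352} = \sqrt{-41985} = 3 i \sqrt{4665}$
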